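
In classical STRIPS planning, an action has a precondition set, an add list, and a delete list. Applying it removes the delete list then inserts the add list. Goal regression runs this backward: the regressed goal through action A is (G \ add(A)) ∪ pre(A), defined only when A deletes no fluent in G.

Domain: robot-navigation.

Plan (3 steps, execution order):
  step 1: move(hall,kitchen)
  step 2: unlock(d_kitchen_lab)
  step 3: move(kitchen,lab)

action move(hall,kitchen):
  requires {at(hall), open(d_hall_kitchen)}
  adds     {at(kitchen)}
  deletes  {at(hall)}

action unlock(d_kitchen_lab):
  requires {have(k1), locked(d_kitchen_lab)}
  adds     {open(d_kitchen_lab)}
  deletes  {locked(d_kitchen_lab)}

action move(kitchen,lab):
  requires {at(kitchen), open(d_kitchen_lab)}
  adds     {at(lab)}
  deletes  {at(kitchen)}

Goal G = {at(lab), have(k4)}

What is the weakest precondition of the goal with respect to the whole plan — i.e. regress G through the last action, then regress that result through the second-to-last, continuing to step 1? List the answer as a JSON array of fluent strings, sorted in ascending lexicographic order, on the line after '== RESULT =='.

Regress step by step:
  through step 3 (move(kitchen,lab)): drop {at(lab)}, keep {have(k4)}, require {at(kitchen), open(d_kitchen_lab)}
    → {at(kitchen), have(k4), open(d_kitchen_lab)}
  through step 2 (unlock(d_kitchen_lab)): drop {open(d_kitchen_lab)}, keep {at(kitchen), have(k4)}, require {have(k1), locked(d_kitchen_lab)}
    → {at(kitchen), have(k1), have(k4), locked(d_kitchen_lab)}
  through step 1 (move(hall,kitchen)): drop {at(kitchen)}, keep {have(k1), have(k4), locked(d_kitchen_lab)}, require {at(hall), open(d_hall_kitchen)}
    → {at(hall), have(k1), have(k4), locked(d_kitchen_lab), open(d_hall_kitchen)}

== RESULT ==
["at(hall)", "have(k1)", "have(k4)", "locked(d_kitchen_lab)", "open(d_hall_kitchen)"]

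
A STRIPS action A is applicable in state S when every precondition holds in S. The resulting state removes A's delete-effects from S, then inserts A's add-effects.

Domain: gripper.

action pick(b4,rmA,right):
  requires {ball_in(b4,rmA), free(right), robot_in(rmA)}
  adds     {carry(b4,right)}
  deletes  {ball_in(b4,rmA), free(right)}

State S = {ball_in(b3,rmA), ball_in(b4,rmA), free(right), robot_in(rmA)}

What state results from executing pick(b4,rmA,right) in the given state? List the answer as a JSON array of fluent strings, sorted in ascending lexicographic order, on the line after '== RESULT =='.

Compute (S \ del) ∪ add:
  pre ⊆ S: {ball_in(b4,rmA), free(right), robot_in(rmA)} ⊆ S  — applicable
  S \ del = {ball_in(b3,rmA), robot_in(rmA)}
  ∪ add   = {ball_in(b3,rmA), carry(b4,right), robot_in(rmA)}

== RESULT ==
["ball_in(b3,rmA)", "carry(b4,right)", "robot_in(rmA)"]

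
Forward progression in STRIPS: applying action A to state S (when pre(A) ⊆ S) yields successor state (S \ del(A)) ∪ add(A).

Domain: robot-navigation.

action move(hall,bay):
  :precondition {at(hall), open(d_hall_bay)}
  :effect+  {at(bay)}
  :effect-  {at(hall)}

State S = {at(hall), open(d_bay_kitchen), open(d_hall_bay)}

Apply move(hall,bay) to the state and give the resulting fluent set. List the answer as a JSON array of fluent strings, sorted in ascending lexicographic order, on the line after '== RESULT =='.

Compute (S \ del) ∪ add:
  pre ⊆ S: {at(hall), open(d_hall_bay)} ⊆ S  — applicable
  S \ del = {open(d_bay_kitchen), open(d_hall_bay)}
  ∪ add   = {at(bay), open(d_bay_kitchen), open(d_hall_bay)}

== RESULT ==
["at(bay)", "open(d_bay_kitchen)", "open(d_hall_bay)"]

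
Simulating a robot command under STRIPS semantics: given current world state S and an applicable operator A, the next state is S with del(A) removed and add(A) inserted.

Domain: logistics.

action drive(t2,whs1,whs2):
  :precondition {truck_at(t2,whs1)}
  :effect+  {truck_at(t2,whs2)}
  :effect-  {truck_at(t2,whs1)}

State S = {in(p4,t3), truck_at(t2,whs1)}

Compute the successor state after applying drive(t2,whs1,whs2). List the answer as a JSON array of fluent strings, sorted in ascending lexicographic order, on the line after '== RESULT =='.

Compute (S \ del) ∪ add:
  pre ⊆ S: {truck_at(t2,whs1)} ⊆ S  — applicable
  S \ del = {in(p4,t3)}
  ∪ add   = {in(p4,t3), truck_at(t2,whs2)}

== RESULT ==
["in(p4,t3)", "truck_at(t2,whs2)"]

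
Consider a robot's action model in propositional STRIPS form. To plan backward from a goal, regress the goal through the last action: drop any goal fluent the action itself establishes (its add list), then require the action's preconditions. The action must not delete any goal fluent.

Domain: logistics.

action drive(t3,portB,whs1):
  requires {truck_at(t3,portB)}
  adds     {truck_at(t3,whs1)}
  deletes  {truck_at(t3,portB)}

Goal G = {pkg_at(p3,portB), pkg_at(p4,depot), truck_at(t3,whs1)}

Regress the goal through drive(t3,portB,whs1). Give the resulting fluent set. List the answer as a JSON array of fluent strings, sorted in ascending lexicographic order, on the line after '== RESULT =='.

Regress:
  G ∩ del = {}  (empty — regression defined)
  G \ add = {pkg_at(p3,portB), pkg_at(p4,depot), truck_at(t3,whs1)} \ {truck_at(t3,whs1)} = {pkg_at(p3,portB), pkg_at(p4,depot)}
  ∪ pre   = {pkg_at(p3,portB), pkg_at(p4,depot)} ∪ {truck_at(t3,portB)}
          = {pkg_at(p3,portB), pkg_at(p4,depot), truck_at(t3,portB)}

== RESULT ==
["pkg_at(p3,portB)", "pkg_at(p4,depot)", "truck_at(t3,portB)"]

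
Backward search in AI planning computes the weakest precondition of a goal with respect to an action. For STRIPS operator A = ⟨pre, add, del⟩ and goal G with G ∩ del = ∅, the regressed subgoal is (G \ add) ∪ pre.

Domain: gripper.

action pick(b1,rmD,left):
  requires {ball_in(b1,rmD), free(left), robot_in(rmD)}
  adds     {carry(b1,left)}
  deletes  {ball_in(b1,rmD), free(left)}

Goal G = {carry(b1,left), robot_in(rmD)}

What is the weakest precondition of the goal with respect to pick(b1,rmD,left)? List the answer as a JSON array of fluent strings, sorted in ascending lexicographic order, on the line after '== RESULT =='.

Compute (G \ add) ∪ pre:
  G ∩ del = {}  (empty — regression defined)
  G \ add = {carry(b1,left), robot_in(rmD)} \ {carry(b1,left)} = {robot_in(rmD)}
  ∪ pre   = {robot_in(rmD)} ∪ {ball_in(b1,rmD), free(left), robot_in(rmD)}
          = {ball_in(b1,rmD), free(left), robot_in(rmD)}

== RESULT ==
["ball_in(b1,rmD)", "free(left)", "robot_in(rmD)"]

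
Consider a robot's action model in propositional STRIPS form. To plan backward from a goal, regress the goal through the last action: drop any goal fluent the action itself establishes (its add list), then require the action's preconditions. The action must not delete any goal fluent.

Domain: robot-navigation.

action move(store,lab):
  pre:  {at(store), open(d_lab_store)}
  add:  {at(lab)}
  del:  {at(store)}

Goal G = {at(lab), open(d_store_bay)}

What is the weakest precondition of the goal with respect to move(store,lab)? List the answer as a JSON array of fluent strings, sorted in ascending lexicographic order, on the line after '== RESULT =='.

Regress:
  G ∩ del = {}  (empty — regression defined)
  G \ add = {at(lab), open(d_store_bay)} \ {at(lab)} = {open(d_store_bay)}
  ∪ pre   = {open(d_store_bay)} ∪ {at(store), open(d_lab_store)}
          = {at(store), open(d_lab_store), open(d_store_bay)}

== RESULT ==
["at(store)", "open(d_lab_store)", "open(d_store_bay)"]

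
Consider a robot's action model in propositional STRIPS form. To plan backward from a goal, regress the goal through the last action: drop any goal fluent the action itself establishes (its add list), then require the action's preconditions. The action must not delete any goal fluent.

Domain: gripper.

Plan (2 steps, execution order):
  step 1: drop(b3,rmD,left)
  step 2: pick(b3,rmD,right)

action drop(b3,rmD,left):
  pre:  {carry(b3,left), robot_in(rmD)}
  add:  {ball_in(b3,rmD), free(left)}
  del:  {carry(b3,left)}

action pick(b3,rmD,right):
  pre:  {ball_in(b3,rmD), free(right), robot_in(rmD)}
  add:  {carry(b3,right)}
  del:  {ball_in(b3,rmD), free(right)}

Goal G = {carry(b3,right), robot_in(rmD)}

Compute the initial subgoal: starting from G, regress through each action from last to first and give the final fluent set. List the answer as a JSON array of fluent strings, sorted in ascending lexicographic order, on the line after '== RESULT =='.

Regress step by step:
  through step 2 (pick(b3,rmD,right)): drop {carry(b3,right)}, keep {robot_in(rmD)}, require {ball_in(b3,rmD), free(right), robot_in(rmD)}
    → {ball_in(b3,rmD), free(right), robot_in(rmD)}
  through step 1 (drop(b3,rmD,left)): drop {ball_in(b3,rmD)}, keep {free(right), robot_in(rmD)}, require {carry(b3,left), robot_in(rmD)}
    → {carry(b3,left), free(right), robot_in(rmD)}

== RESULT ==
["carry(b3,left)", "free(right)", "robot_in(rmD)"]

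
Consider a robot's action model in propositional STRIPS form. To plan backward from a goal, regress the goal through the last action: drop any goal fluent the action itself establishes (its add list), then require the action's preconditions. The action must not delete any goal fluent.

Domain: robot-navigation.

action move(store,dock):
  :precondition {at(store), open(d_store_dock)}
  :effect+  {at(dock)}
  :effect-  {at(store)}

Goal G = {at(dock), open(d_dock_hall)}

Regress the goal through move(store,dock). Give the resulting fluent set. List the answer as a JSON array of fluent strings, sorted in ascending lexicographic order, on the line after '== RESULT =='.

Regress:
  G ∩ del = {}  (empty — regression defined)
  G \ add = {at(dock), open(d_dock_hall)} \ {at(dock)} = {open(d_dock_hall)}
  ∪ pre   = {open(d_dock_hall)} ∪ {at(store), open(d_store_dock)}
          = {at(store), open(d_dock_hall), open(d_store_dock)}

== RESULT ==
["at(store)", "open(d_dock_hall)", "open(d_store_dock)"]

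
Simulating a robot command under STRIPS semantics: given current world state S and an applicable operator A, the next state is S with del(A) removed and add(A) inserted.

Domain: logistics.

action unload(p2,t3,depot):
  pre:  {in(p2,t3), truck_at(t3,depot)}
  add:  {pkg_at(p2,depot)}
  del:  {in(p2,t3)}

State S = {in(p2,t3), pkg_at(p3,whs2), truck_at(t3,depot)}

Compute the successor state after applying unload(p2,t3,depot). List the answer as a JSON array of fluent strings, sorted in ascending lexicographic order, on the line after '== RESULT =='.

Progress:
  pre ⊆ S: {in(p2,t3), truck_at(t3,depot)} ⊆ S  — applicable
  S \ del = {pkg_at(p3,whs2), truck_at(t3,depot)}
  ∪ add   = {pkg_at(p2,depot), pkg_at(p3,whs2), truck_at(t3,depot)}

== RESULT ==
["pkg_at(p2,depot)", "pkg_at(p3,whs2)", "truck_at(t3,depot)"]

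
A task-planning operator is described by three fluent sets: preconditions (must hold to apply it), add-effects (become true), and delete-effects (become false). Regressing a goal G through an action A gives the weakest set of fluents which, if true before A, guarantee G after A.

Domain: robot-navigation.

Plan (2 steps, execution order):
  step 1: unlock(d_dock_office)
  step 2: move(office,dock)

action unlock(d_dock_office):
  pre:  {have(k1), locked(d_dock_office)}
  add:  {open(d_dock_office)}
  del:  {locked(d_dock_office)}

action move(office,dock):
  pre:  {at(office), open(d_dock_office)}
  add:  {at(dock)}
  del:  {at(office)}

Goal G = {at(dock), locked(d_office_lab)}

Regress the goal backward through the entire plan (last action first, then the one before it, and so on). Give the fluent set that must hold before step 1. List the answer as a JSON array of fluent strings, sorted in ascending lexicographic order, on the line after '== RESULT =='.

Regress step by step:
  through step 2 (move(office,dock)): drop {at(dock)}, keep {locked(d_office_lab)}, require {at(office), open(d_dock_office)}
    → {at(office), locked(d_office_lab), open(d_dock_office)}
  through step 1 (unlock(d_dock_office)): drop {open(d_dock_office)}, keep {at(office), locked(d_office_lab)}, require {have(k1), locked(d_dock_office)}
    → {at(office), have(k1), locked(d_dock_office), locked(d_office_lab)}

== RESULT ==
["at(office)", "have(k1)", "locked(d_dock_office)", "locked(d_office_lab)"]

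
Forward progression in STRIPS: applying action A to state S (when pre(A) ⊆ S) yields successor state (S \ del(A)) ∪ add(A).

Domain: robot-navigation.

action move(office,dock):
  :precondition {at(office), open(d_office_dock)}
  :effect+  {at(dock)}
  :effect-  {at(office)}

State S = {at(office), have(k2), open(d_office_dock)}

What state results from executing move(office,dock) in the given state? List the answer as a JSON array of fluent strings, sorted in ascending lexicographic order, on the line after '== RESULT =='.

Compute (S \ del) ∪ add:
  pre ⊆ S: {at(office), open(d_office_dock)} ⊆ S  — applicable
  S \ del = {have(k2), open(d_office_dock)}
  ∪ add   = {at(dock), have(k2), open(d_office_dock)}

== RESULT ==
["at(dock)", "have(k2)", "open(d_office_dock)"]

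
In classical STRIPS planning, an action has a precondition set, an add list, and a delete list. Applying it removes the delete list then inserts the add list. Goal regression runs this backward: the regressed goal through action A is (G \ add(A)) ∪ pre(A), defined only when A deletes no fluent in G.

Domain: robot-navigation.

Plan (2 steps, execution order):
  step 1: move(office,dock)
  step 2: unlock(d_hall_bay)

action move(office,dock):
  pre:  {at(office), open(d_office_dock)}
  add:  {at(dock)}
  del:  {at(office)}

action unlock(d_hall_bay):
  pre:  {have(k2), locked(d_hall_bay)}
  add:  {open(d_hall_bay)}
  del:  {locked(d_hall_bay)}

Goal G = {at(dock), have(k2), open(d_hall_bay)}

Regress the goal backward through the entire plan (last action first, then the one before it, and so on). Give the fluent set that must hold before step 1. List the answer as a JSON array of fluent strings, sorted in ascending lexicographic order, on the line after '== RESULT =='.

Work backward from the goal:
  through step 2 (unlock(d_hall_bay)): drop {open(d_hall_bay)}, keep {at(dock), have(k2)}, require {have(k2), locked(d_hall_bay)}
    → {at(dock), have(k2), locked(d_hall_bay)}
  through step 1 (move(office,dock)): drop {at(dock)}, keep {have(k2), locked(d_hall_bay)}, require {at(office), open(d_office_dock)}
    → {at(office), have(k2), locked(d_hall_bay), open(d_office_dock)}

== RESULT ==
["at(office)", "have(k2)", "locked(d_hall_bay)", "open(d_office_dock)"]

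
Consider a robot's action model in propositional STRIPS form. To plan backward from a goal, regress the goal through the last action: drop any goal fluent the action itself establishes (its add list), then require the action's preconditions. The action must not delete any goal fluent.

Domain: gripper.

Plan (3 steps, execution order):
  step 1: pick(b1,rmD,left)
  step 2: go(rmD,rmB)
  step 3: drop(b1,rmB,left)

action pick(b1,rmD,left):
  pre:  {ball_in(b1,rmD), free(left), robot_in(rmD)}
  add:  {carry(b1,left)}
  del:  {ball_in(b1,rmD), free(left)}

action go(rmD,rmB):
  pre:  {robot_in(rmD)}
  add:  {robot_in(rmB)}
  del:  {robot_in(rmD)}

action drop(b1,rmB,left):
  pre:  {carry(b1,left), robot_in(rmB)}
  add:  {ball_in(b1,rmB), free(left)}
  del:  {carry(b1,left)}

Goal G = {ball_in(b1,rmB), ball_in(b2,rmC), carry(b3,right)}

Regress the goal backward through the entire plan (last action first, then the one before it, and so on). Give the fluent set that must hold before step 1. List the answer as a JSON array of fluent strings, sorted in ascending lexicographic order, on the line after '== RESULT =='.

Regress step by step:
  through step 3 (drop(b1,rmB,left)): drop {ball_in(b1,rmB)}, keep {ball_in(b2,rmC), carry(b3,right)}, require {carry(b1,left), robot_in(rmB)}
    → {ball_in(b2,rmC), carry(b1,left), carry(b3,right), robot_in(rmB)}
  through step 2 (go(rmD,rmB)): drop {robot_in(rmB)}, keep {ball_in(b2,rmC), carry(b1,left), carry(b3,right)}, require {robot_in(rmD)}
    → {ball_in(b2,rmC), carry(b1,left), carry(b3,right), robot_in(rmD)}
  through step 1 (pick(b1,rmD,left)): drop {carry(b1,left)}, keep {ball_in(b2,rmC), carry(b3,right), robot_in(rmD)}, require {ball_in(b1,rmD), free(left), robot_in(rmD)}
    → {ball_in(b1,rmD), ball_in(b2,rmC), carry(b3,right), free(left), robot_in(rmD)}

== RESULT ==
["ball_in(b1,rmD)", "ball_in(b2,rmC)", "carry(b3,right)", "free(left)", "robot_in(rmD)"]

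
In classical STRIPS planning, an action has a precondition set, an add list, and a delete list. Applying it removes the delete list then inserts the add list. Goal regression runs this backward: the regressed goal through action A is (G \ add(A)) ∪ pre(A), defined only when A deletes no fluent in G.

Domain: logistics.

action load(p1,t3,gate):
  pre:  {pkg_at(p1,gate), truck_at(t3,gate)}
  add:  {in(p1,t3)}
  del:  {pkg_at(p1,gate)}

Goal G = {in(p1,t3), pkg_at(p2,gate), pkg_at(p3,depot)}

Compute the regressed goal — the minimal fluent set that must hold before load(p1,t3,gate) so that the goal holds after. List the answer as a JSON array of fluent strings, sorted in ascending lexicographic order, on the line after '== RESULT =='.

Regress:
  G ∩ del = {}  (empty — regression defined)
  G \ add = {in(p1,t3), pkg_at(p2,gate), pkg_at(p3,depot)} \ {in(p1,t3)} = {pkg_at(p2,gate), pkg_at(p3,depot)}
  ∪ pre   = {pkg_at(p2,gate), pkg_at(p3,depot)} ∪ {pkg_at(p1,gate), truck_at(t3,gate)}
          = {pkg_at(p1,gate), pkg_at(p2,gate), pkg_at(p3,depot), truck_at(t3,gate)}

== RESULT ==
["pkg_at(p1,gate)", "pkg_at(p2,gate)", "pkg_at(p3,depot)", "truck_at(t3,gate)"]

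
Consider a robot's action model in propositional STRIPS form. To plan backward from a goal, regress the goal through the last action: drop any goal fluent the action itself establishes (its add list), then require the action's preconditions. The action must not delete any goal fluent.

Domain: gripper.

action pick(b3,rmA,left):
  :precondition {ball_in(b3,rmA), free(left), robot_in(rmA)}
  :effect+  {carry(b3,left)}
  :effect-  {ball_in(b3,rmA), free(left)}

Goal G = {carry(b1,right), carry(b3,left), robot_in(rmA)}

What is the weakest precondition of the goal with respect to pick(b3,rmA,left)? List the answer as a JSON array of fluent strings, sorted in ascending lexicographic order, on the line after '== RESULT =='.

Regress:
  G ∩ del = {}  (empty — regression defined)
  G \ add = {carry(b1,right), carry(b3,left), robot_in(rmA)} \ {carry(b3,left)} = {carry(b1,right), robot_in(rmA)}
  ∪ pre   = {carry(b1,right), robot_in(rmA)} ∪ {ball_in(b3,rmA), free(left), robot_in(rmA)}
          = {ball_in(b3,rmA), carry(b1,right), free(left), robot_in(rmA)}

== RESULT ==
["ball_in(b3,rmA)", "carry(b1,right)", "free(left)", "robot_in(rmA)"]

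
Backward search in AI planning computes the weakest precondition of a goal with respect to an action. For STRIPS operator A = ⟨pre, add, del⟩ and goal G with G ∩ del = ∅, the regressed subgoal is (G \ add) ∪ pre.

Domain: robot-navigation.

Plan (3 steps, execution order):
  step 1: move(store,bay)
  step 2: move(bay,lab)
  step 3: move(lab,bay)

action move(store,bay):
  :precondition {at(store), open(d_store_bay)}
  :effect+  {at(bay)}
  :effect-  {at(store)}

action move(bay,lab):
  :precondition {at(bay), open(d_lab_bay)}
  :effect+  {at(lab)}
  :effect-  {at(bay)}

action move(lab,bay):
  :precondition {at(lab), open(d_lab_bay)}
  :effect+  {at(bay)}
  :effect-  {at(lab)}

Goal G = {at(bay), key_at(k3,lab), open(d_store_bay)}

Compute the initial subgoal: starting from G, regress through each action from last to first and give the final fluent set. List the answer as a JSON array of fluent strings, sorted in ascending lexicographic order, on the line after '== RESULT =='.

Regress step by step:
  through step 3 (move(lab,bay)): drop {at(bay)}, keep {key_at(k3,lab), open(d_store_bay)}, require {at(lab), open(d_lab_bay)}
    → {at(lab), key_at(k3,lab), open(d_lab_bay), open(d_store_bay)}
  through step 2 (move(bay,lab)): drop {at(lab)}, keep {key_at(k3,lab), open(d_lab_bay), open(d_store_bay)}, require {at(bay), open(d_lab_bay)}
    → {at(bay), key_at(k3,lab), open(d_lab_bay), open(d_store_bay)}
  through step 1 (move(store,bay)): drop {at(bay)}, keep {key_at(k3,lab), open(d_lab_bay), open(d_store_bay)}, require {at(store), open(d_store_bay)}
    → {at(store), key_at(k3,lab), open(d_lab_bay), open(d_store_bay)}

== RESULT ==
["at(store)", "key_at(k3,lab)", "open(d_lab_bay)", "open(d_store_bay)"]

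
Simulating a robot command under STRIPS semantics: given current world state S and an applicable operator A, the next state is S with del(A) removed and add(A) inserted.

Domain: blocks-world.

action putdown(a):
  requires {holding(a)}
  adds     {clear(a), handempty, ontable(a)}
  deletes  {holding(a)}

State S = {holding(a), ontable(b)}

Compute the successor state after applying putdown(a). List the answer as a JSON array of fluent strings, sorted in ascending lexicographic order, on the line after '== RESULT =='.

Progress:
  pre ⊆ S: {holding(a)} ⊆ S  — applicable
  S \ del = {ontable(b)}
  ∪ add   = {clear(a), handempty, ontable(a), ontable(b)}

== RESULT ==
["clear(a)", "handempty", "ontable(a)", "ontable(b)"]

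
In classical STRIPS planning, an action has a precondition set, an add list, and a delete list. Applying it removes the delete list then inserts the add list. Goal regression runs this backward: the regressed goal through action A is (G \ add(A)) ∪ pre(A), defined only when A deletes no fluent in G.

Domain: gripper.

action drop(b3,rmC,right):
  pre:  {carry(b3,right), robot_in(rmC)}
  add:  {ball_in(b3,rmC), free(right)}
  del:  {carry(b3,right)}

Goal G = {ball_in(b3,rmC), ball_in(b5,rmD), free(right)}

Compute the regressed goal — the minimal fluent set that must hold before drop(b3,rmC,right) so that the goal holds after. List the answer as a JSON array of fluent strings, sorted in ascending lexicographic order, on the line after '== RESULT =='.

Regress:
  G ∩ del = {}  (empty — regression defined)
  G \ add = {ball_in(b3,rmC), ball_in(b5,rmD), free(right)} \ {ball_in(b3,rmC), free(right)} = {ball_in(b5,rmD)}
  ∪ pre   = {ball_in(b5,rmD)} ∪ {carry(b3,right), robot_in(rmC)}
          = {ball_in(b5,rmD), carry(b3,right), robot_in(rmC)}

== RESULT ==
["ball_in(b5,rmD)", "carry(b3,right)", "robot_in(rmC)"]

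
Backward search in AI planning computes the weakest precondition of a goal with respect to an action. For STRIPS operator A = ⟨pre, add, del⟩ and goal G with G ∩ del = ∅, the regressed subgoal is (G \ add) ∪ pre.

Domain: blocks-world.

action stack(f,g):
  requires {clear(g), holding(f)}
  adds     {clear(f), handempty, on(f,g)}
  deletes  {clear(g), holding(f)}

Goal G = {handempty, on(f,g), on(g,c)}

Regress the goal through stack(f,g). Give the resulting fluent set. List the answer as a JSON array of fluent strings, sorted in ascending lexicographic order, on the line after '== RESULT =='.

Compute (G \ add) ∪ pre:
  G ∩ del = {}  (empty — regression defined)
  G \ add = {handempty, on(f,g), on(g,c)} \ {clear(f), handempty, on(f,g)} = {on(g,c)}
  ∪ pre   = {on(g,c)} ∪ {clear(g), holding(f)}
          = {clear(g), holding(f), on(g,c)}

== RESULT ==
["clear(g)", "holding(f)", "on(g,c)"]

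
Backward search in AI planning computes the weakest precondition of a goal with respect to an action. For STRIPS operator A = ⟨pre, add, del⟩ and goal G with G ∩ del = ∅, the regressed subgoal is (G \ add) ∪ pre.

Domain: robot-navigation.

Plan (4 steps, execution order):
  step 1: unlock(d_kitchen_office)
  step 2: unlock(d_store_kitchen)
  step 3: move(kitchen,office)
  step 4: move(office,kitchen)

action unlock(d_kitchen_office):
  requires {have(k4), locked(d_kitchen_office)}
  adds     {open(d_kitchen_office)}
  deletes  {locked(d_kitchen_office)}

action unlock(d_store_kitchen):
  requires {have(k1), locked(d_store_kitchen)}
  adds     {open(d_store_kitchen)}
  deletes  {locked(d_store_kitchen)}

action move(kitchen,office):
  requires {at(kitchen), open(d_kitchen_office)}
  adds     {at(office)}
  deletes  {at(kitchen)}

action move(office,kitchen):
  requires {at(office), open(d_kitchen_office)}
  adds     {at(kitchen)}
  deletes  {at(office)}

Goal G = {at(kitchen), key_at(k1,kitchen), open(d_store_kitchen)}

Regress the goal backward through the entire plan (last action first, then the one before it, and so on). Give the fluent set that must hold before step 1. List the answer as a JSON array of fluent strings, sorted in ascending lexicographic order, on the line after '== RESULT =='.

Regress step by step:
  through step 4 (move(office,kitchen)): drop {at(kitchen)}, keep {key_at(k1,kitchen), open(d_store_kitchen)}, require {at(office), open(d_kitchen_office)}
    → {at(office), key_at(k1,kitchen), open(d_kitchen_office), open(d_store_kitchen)}
  through step 3 (move(kitchen,office)): drop {at(office)}, keep {key_at(k1,kitchen), open(d_kitchen_office), open(d_store_kitchen)}, require {at(kitchen), open(d_kitchen_office)}
    → {at(kitchen), key_at(k1,kitchen), open(d_kitchen_office), open(d_store_kitchen)}
  through step 2 (unlock(d_store_kitchen)): drop {open(d_store_kitchen)}, keep {at(kitchen), key_at(k1,kitchen), open(d_kitchen_office)}, require {have(k1), locked(d_store_kitchen)}
    → {at(kitchen), have(k1), key_at(k1,kitchen), locked(d_store_kitchen), open(d_kitchen_office)}
  through step 1 (unlock(d_kitchen_office)): drop {open(d_kitchen_office)}, keep {at(kitchen), have(k1), key_at(k1,kitchen), locked(d_store_kitchen)}, require {have(k4), locked(d_kitchen_office)}
    → {at(kitchen), have(k1), have(k4), key_at(k1,kitchen), locked(d_kitchen_office), locked(d_store_kitchen)}

== RESULT ==
["at(kitchen)", "have(k1)", "have(k4)", "key_at(k1,kitchen)", "locked(d_kitchen_office)", "locked(d_store_kitchen)"]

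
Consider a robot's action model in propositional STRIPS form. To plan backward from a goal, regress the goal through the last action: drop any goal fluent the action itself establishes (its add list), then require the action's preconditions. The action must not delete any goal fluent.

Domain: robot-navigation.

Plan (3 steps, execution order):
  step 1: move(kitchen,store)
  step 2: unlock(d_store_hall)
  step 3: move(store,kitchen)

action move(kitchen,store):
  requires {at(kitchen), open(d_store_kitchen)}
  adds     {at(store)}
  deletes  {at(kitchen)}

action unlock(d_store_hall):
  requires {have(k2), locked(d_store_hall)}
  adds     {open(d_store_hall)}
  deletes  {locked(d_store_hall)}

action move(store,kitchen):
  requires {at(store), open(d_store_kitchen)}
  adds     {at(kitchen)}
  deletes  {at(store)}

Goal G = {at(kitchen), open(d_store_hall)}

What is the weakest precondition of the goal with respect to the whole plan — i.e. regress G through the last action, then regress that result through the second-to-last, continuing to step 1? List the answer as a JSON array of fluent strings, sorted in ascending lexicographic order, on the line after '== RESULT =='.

Work backward from the goal:
  through step 3 (move(store,kitchen)): drop {at(kitchen)}, keep {open(d_store_hall)}, require {at(store), open(d_store_kitchen)}
    → {at(store), open(d_store_hall), open(d_store_kitchen)}
  through step 2 (unlock(d_store_hall)): drop {open(d_store_hall)}, keep {at(store), open(d_store_kitchen)}, require {have(k2), locked(d_store_hall)}
    → {at(store), have(k2), locked(d_store_hall), open(d_store_kitchen)}
  through step 1 (move(kitchen,store)): drop {at(store)}, keep {have(k2), locked(d_store_hall), open(d_store_kitchen)}, require {at(kitchen), open(d_store_kitchen)}
    → {at(kitchen), have(k2), locked(d_store_hall), open(d_store_kitchen)}

== RESULT ==
["at(kitchen)", "have(k2)", "locked(d_store_hall)", "open(d_store_kitchen)"]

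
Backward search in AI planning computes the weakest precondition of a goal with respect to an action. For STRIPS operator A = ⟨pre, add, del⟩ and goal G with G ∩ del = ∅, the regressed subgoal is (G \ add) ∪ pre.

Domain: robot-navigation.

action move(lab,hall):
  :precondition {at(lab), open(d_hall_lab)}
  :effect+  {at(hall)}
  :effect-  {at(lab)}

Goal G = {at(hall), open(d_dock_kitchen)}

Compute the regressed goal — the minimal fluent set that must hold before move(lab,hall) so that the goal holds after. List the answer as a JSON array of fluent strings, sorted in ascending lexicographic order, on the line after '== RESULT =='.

Regress:
  G ∩ del = {}  (empty — regression defined)
  G \ add = {at(hall), open(d_dock_kitchen)} \ {at(hall)} = {open(d_dock_kitchen)}
  ∪ pre   = {open(d_dock_kitchen)} ∪ {at(lab), open(d_hall_lab)}
          = {at(lab), open(d_dock_kitchen), open(d_hall_lab)}

== RESULT ==
["at(lab)", "open(d_dock_kitchen)", "open(d_hall_lab)"]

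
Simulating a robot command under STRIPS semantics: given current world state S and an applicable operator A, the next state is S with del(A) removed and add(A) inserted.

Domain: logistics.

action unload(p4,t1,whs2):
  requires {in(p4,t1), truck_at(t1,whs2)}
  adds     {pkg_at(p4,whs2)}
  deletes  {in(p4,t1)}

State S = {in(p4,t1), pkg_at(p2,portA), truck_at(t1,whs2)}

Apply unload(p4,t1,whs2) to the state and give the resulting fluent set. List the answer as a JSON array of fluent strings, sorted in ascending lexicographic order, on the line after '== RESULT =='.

Compute (S \ del) ∪ add:
  pre ⊆ S: {in(p4,t1), truck_at(t1,whs2)} ⊆ S  — applicable
  S \ del = {pkg_at(p2,portA), truck_at(t1,whs2)}
  ∪ add   = {pkg_at(p2,portA), pkg_at(p4,whs2), truck_at(t1,whs2)}

== RESULT ==
["pkg_at(p2,portA)", "pkg_at(p4,whs2)", "truck_at(t1,whs2)"]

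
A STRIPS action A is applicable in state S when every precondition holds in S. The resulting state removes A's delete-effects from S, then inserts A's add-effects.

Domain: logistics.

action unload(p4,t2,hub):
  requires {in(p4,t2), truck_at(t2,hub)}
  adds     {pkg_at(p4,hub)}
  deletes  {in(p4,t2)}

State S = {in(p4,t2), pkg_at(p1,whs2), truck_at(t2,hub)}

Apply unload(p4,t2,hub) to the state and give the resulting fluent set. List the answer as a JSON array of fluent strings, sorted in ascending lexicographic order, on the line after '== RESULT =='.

Progress:
  pre ⊆ S: {in(p4,t2), truck_at(t2,hub)} ⊆ S  — applicable
  S \ del = {pkg_at(p1,whs2), truck_at(t2,hub)}
  ∪ add   = {pkg_at(p1,whs2), pkg_at(p4,hub), truck_at(t2,hub)}

== RESULT ==
["pkg_at(p1,whs2)", "pkg_at(p4,hub)", "truck_at(t2,hub)"]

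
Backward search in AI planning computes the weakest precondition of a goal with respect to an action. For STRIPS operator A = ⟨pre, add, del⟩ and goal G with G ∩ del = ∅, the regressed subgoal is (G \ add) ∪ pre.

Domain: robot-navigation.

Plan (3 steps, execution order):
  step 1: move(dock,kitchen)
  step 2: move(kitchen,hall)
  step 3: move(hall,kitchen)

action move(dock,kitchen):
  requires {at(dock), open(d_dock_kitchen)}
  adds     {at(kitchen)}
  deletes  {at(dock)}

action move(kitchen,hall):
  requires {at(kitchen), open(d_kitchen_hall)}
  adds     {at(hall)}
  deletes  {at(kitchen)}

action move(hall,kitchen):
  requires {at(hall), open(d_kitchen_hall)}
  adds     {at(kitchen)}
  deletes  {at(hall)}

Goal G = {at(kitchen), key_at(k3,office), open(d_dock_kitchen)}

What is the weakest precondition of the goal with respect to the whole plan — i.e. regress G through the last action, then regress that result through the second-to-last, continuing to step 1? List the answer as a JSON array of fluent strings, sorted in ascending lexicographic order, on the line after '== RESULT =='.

Work backward from the goal:
  through step 3 (move(hall,kitchen)): drop {at(kitchen)}, keep {key_at(k3,office), open(d_dock_kitchen)}, require {at(hall), open(d_kitchen_hall)}
    → {at(hall), key_at(k3,office), open(d_dock_kitchen), open(d_kitchen_hall)}
  through step 2 (move(kitchen,hall)): drop {at(hall)}, keep {key_at(k3,office), open(d_dock_kitchen), open(d_kitchen_hall)}, require {at(kitchen), open(d_kitchen_hall)}
    → {at(kitchen), key_at(k3,office), open(d_dock_kitchen), open(d_kitchen_hall)}
  through step 1 (move(dock,kitchen)): drop {at(kitchen)}, keep {key_at(k3,office), open(d_dock_kitchen), open(d_kitchen_hall)}, require {at(dock), open(d_dock_kitchen)}
    → {at(dock), key_at(k3,office), open(d_dock_kitchen), open(d_kitchen_hall)}

== RESULT ==
["at(dock)", "key_at(k3,office)", "open(d_dock_kitchen)", "open(d_kitchen_hall)"]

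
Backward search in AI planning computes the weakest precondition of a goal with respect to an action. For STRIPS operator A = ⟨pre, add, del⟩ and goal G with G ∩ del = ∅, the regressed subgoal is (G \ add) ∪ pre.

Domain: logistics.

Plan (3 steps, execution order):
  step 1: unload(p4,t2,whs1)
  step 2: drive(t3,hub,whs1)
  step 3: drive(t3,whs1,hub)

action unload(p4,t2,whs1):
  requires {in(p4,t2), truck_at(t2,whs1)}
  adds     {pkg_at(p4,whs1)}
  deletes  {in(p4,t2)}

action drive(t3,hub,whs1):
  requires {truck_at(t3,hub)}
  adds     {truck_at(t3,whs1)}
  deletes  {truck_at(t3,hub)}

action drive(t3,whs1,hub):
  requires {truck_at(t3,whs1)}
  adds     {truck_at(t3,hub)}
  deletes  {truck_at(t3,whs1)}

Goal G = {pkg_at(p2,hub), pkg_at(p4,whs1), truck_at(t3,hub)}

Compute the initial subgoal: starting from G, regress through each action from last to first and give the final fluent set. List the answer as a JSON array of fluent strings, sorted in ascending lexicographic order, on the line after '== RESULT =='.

Regress step by step:
  through step 3 (drive(t3,whs1,hub)): drop {truck_at(t3,hub)}, keep {pkg_at(p2,hub), pkg_at(p4,whs1)}, require {truck_at(t3,whs1)}
    → {pkg_at(p2,hub), pkg_at(p4,whs1), truck_at(t3,whs1)}
  through step 2 (drive(t3,hub,whs1)): drop {truck_at(t3,whs1)}, keep {pkg_at(p2,hub), pkg_at(p4,whs1)}, require {truck_at(t3,hub)}
    → {pkg_at(p2,hub), pkg_at(p4,whs1), truck_at(t3,hub)}
  through step 1 (unload(p4,t2,whs1)): drop {pkg_at(p4,whs1)}, keep {pkg_at(p2,hub), truck_at(t3,hub)}, require {in(p4,t2), truck_at(t2,whs1)}
    → {in(p4,t2), pkg_at(p2,hub), truck_at(t2,whs1), truck_at(t3,hub)}

== RESULT ==
["in(p4,t2)", "pkg_at(p2,hub)", "truck_at(t2,whs1)", "truck_at(t3,hub)"]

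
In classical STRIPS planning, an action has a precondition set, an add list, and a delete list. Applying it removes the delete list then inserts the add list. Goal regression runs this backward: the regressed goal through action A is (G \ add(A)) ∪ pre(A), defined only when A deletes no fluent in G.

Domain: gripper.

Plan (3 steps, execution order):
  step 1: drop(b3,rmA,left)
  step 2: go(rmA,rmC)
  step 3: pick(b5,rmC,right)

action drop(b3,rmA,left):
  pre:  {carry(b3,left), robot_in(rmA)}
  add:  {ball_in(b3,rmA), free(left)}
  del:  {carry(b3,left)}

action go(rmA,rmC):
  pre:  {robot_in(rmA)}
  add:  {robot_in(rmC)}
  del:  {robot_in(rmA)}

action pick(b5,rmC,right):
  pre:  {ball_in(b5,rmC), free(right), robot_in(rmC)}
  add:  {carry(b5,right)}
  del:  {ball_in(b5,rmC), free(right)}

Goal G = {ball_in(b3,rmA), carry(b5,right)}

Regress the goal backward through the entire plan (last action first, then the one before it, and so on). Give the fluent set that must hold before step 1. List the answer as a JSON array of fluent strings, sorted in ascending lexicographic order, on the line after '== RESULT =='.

Work backward from the goal:
  through step 3 (pick(b5,rmC,right)): drop {carry(b5,right)}, keep {ball_in(b3,rmA)}, require {ball_in(b5,rmC), free(right), robot_in(rmC)}
    → {ball_in(b3,rmA), ball_in(b5,rmC), free(right), robot_in(rmC)}
  through step 2 (go(rmA,rmC)): drop {robot_in(rmC)}, keep {ball_in(b3,rmA), ball_in(b5,rmC), free(right)}, require {robot_in(rmA)}
    → {ball_in(b3,rmA), ball_in(b5,rmC), free(right), robot_in(rmA)}
  through step 1 (drop(b3,rmA,left)): drop {ball_in(b3,rmA)}, keep {ball_in(b5,rmC), free(right), robot_in(rmA)}, require {carry(b3,left), robot_in(rmA)}
    → {ball_in(b5,rmC), carry(b3,left), free(right), robot_in(rmA)}

== RESULT ==
["ball_in(b5,rmC)", "carry(b3,left)", "free(right)", "robot_in(rmA)"]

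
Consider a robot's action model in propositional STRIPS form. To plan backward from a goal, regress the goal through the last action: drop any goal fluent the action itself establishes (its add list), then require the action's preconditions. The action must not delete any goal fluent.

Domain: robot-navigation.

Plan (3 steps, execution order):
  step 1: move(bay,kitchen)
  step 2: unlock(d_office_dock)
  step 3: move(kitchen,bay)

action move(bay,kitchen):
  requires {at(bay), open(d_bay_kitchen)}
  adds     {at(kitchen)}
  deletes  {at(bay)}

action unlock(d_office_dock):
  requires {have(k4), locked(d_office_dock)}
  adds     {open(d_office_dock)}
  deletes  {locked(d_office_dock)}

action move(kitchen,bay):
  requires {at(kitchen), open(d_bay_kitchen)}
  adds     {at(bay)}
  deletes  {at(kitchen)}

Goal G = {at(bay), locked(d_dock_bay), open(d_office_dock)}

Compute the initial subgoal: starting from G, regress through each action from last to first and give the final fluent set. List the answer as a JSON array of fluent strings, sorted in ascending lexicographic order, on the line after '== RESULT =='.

Regress step by step:
  through step 3 (move(kitchen,bay)): drop {at(bay)}, keep {locked(d_dock_bay), open(d_office_dock)}, require {at(kitchen), open(d_bay_kitchen)}
    → {at(kitchen), locked(d_dock_bay), open(d_bay_kitchen), open(d_office_dock)}
  through step 2 (unlock(d_office_dock)): drop {open(d_office_dock)}, keep {at(kitchen), locked(d_dock_bay), open(d_bay_kitchen)}, require {have(k4), locked(d_office_dock)}
    → {at(kitchen), have(k4), locked(d_dock_bay), locked(d_office_dock), open(d_bay_kitchen)}
  through step 1 (move(bay,kitchen)): drop {at(kitchen)}, keep {have(k4), locked(d_dock_bay), locked(d_office_dock), open(d_bay_kitchen)}, require {at(bay), open(d_bay_kitchen)}
    → {at(bay), have(k4), locked(d_dock_bay), locked(d_office_dock), open(d_bay_kitchen)}

== RESULT ==
["at(bay)", "have(k4)", "locked(d_dock_bay)", "locked(d_office_dock)", "open(d_bay_kitchen)"]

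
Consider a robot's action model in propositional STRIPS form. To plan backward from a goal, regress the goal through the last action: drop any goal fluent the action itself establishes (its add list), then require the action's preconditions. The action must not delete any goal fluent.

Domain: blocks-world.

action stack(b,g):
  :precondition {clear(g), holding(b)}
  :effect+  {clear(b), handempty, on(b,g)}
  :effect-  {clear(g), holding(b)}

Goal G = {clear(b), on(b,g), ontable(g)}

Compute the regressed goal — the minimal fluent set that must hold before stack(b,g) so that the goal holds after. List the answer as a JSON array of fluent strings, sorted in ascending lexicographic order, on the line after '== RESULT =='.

Regress:
  G ∩ del = {}  (empty — regression defined)
  G \ add = {clear(b), on(b,g), ontable(g)} \ {clear(b), handempty, on(b,g)} = {ontable(g)}
  ∪ pre   = {ontable(g)} ∪ {clear(g), holding(b)}
          = {clear(g), holding(b), ontable(g)}

== RESULT ==
["clear(g)", "holding(b)", "ontable(g)"]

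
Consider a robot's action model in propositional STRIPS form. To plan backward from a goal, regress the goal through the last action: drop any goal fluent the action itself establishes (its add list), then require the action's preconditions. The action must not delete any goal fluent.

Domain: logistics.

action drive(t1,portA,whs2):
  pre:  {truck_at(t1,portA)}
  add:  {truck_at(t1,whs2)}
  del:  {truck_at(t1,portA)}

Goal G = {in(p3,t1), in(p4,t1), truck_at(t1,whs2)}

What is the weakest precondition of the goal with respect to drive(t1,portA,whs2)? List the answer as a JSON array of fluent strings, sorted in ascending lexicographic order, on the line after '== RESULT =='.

Regress:
  G ∩ del = {}  (empty — regression defined)
  G \ add = {in(p3,t1), in(p4,t1), truck_at(t1,whs2)} \ {truck_at(t1,whs2)} = {in(p3,t1), in(p4,t1)}
  ∪ pre   = {in(p3,t1), in(p4,t1)} ∪ {truck_at(t1,portA)}
          = {in(p3,t1), in(p4,t1), truck_at(t1,portA)}

== RESULT ==
["in(p3,t1)", "in(p4,t1)", "truck_at(t1,portA)"]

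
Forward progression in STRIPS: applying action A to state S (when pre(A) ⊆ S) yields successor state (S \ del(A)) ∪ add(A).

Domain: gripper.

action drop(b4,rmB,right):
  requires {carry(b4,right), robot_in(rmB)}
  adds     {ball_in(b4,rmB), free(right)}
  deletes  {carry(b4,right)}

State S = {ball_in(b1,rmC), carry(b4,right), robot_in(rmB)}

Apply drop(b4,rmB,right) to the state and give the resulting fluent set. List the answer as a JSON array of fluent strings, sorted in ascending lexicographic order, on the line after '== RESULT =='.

Progress:
  pre ⊆ S: {carry(b4,right), robot_in(rmB)} ⊆ S  — applicable
  S \ del = {ball_in(b1,rmC), robot_in(rmB)}
  ∪ add   = {ball_in(b1,rmC), ball_in(b4,rmB), free(right), robot_in(rmB)}

== RESULT ==
["ball_in(b1,rmC)", "ball_in(b4,rmB)", "free(right)", "robot_in(rmB)"]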